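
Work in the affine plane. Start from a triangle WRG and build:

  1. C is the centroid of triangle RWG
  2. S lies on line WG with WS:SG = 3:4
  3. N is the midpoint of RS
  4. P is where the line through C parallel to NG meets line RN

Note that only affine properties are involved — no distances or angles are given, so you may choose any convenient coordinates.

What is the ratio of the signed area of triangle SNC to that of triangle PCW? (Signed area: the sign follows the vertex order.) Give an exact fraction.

[SNC]:[PCW] = 2/3

Set W = (0, 0), R = (1, 0), G = (0, 1); any affine frame gives the same invariant.
1. C is the centroid of triangle RWG ⇒ C = (1/3, 1/3)
2. S lies on line WG with WS:SG = 3:4 ⇒ S = (0, 3/7)
3. N is the midpoint of RS ⇒ N = (1/2, 3/14)
4. P is where the line through C parallel to NG meets line RN ⇒ P = (3/8, 15/56)
2·[SNC] = 1/42, 2·[PCW] = 1/28
[SNC]:[PCW] = 1/42:1/28 = 2/3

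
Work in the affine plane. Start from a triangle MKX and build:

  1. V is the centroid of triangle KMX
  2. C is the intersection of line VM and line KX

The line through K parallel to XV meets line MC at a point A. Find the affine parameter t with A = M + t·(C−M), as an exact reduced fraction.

t = 4/3

Assign M = (0, 0), K = (1, 0), X = (0, 1) — the answer is frame-independent, so this choice is without loss of generality.
1. V is the centroid of triangle KMX ⇒ V = (1/3, 1/3)
2. C is the intersection of line VM and line KX ⇒ C = (1/2, 1/2)
through K parallel to XV: direction (1/3, -2/3); meets MC at A = (2/3, 2/3)
A = M + t·(C−M) with t = 4/3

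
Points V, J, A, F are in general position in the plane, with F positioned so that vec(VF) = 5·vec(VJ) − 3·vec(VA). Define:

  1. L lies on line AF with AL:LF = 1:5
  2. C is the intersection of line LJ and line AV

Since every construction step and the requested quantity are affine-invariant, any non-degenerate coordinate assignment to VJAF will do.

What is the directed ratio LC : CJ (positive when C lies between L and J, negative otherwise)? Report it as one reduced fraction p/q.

LC:CJ = -5/6

Set V = (0, 0), J = (1, 0), A = (0, 1), F = (5, -3); any affine frame gives the same invariant.
1. L lies on line AF with AL:LF = 1:5 ⇒ L = (5/6, 1/3)
2. C is the intersection of line LJ and line AV ⇒ C = (0, 2)
C = L + t·(J−L) with t = -5, so LC:CJ = t:(1−t) = -5:6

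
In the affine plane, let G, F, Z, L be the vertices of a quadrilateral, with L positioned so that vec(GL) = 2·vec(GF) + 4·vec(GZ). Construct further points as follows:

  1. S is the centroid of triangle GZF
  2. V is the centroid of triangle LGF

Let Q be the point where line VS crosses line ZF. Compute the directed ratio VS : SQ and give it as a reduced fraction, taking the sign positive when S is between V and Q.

VS:SQ = -5

Work in coordinates with G = (0, 0), F = (1, 0), Z = (0, 1), L = (2, 4).
1. S is the centroid of triangle GZF ⇒ S = (1/3, 1/3)
2. V is the centroid of triangle LGF ⇒ V = (1, 4/3)
line VS meets ZF at Q = (7/15, 8/15)
S = V + t·(Q−V) with t = 5/4, so VS:SQ = 5/4:-1/4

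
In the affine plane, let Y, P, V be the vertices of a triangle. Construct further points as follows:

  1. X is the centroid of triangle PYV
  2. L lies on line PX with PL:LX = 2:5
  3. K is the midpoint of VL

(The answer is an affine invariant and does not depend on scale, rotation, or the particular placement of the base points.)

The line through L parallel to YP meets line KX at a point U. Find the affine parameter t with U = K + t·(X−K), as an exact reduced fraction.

t = 19/9

Set Y = (0, 0), P = (1, 0), V = (0, 1); any affine frame gives the same invariant.
1. X is the centroid of triangle PYV ⇒ X = (1/3, 1/3)
2. L lies on line PX with PL:LX = 2:5 ⇒ L = (17/21, 2/21)
3. K is the midpoint of VL ⇒ K = (17/42, 23/42)
through L parallel to YP: direction (1, 0); meets KX at U = (16/63, 2/21)
U = K + t·(X−K) with t = 19/9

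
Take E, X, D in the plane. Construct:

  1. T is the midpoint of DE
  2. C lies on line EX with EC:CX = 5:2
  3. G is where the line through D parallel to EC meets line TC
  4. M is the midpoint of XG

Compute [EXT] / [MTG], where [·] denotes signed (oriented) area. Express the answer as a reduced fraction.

Assign E = (0, 0), X = (1, 0), D = (0, 1) — the answer is frame-independent, so this choice is without loss of generality.
1. T is the midpoint of DE ⇒ T = (0, 1/2)
2. C lies on line EX with EC:CX = 5:2 ⇒ C = (5/7, 0)
3. G is where the line through D parallel to EC meets line TC ⇒ G = (-5/7, 1)
4. M is the midpoint of XG ⇒ M = (1/7, 1/2)
2·[EXT] = 1/2, 2·[MTG] = -1/14
[EXT]:[MTG] = 1/2:-1/14 = -7

[EXT]:[MTG] = -7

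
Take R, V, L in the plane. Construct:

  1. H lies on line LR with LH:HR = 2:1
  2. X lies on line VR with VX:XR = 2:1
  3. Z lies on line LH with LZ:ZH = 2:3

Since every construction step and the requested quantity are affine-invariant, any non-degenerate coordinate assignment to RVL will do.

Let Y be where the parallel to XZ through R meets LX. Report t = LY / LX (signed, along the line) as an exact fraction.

Choose coordinates R = (0, 0), V = (1, 0), L = (0, 1).
1. H lies on line LR with LH:HR = 2:1 ⇒ H = (0, 1/3)
2. X lies on line VR with VX:XR = 2:1 ⇒ X = (1/3, 0)
3. Z lies on line LH with LZ:ZH = 2:3 ⇒ Z = (0, 11/15)
through R parallel to XZ: direction (-1/3, 11/15); meets LX at Y = (5/4, -11/4)
Y = L + t·(X−L) with t = 15/4

t = 15/4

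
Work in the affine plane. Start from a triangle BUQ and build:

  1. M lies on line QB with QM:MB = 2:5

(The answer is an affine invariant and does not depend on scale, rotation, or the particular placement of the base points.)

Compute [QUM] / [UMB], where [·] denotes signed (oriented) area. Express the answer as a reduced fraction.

Choose coordinates B = (0, 0), U = (1, 0), Q = (0, 1).
1. M lies on line QB with QM:MB = 2:5 ⇒ M = (0, 5/7)
2·[QUM] = -2/7, 2·[UMB] = 5/7
[QUM]:[UMB] = -2/7:5/7 = -2/5

[QUM]:[UMB] = -2/5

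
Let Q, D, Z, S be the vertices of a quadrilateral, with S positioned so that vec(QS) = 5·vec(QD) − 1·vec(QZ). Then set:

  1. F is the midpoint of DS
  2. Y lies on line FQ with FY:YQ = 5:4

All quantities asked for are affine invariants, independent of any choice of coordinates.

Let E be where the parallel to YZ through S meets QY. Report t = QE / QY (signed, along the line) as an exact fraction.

t = 43/12

Work in coordinates with Q = (0, 0), D = (1, 0), Z = (0, 1), S = (5, -1).
1. F is the midpoint of DS ⇒ F = (3, -1/2)
2. Y lies on line FQ with FY:YQ = 5:4 ⇒ Y = (4/3, -2/9)
through S parallel to YZ: direction (-4/3, 11/9); meets QY at E = (43/9, -43/54)
E = Q + t·(Y−Q) with t = 43/12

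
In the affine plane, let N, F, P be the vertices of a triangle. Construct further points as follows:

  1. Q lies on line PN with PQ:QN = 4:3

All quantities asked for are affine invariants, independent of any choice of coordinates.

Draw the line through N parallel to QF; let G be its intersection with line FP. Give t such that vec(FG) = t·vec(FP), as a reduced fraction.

Set N = (0, 0), F = (1, 0), P = (0, 1); any affine frame gives the same invariant.
1. Q lies on line PN with PQ:QN = 4:3 ⇒ Q = (0, 3/7)
through N parallel to QF: direction (1, -3/7); meets FP at G = (7/4, -3/4)
G = F + t·(P−F) with t = -3/4

t = -3/4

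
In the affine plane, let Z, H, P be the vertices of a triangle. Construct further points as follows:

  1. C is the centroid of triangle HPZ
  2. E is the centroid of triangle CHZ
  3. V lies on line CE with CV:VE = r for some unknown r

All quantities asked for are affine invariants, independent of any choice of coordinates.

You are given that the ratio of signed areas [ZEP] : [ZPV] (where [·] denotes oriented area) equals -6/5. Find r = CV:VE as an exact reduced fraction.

r = 1/2

Work in coordinates with Z = (0, 0), H = (1, 0), P = (0, 1).
1. C is the centroid of triangle HPZ ⇒ C = (1/3, 1/3)
2. E is the centroid of triangle CHZ ⇒ E = (4/9, 1/9)
3. With CV:VE = r, write λ = r/(r+1) so V = C + λ·(E−C); V is affine-linear in λ
Every point depending on V is an affine combination of V and λ-independent points, so each such coordinate is linear in λ; the λ² term in each signed area is a multiple of (E−C)×(E−C) = 0, so 2·[ZEP] and 2·[ZPV] are each linear in λ. Evaluating at λ=0 and λ=1:
  2·[ZEP] = 4/9,   2·[ZPV] = -1/9·λ − 1/3
So [ZEP]:[ZPV] = (4/9) / (-1/9·λ − 1/3). Setting this equal to -6/5:
  4/9 = -6/5·(-1/9·λ − 1/3)  ⇒  λ = 1/3
Then r = λ/(1−λ) = (1/3)/(2/3) = 1/2. Check: with r = 1/2, V = (10/27, 7/27) and [ZEP]:[ZPV] = -6/5 as required.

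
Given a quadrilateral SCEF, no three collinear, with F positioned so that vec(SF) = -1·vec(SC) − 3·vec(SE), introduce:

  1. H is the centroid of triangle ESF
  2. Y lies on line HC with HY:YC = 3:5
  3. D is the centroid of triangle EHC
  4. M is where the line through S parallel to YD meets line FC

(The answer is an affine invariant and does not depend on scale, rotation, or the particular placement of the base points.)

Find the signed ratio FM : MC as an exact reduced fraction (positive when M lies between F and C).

Work in coordinates with S = (0, 0), C = (1, 0), E = (0, 1), F = (-1, -3).
1. H is the centroid of triangle ESF ⇒ H = (-1/3, -2/3)
2. Y lies on line HC with HY:YC = 3:5 ⇒ Y = (1/6, -5/12)
3. D is the centroid of triangle EHC ⇒ D = (2/9, 1/9)
4. M is where the line through S parallel to YD meets line FC ⇒ M = (-3/16, -57/32)
M = F + t·(C−F) with t = 13/32, so FM:MC = t:(1−t) = 13/32:19/32

FM:MC = 13/19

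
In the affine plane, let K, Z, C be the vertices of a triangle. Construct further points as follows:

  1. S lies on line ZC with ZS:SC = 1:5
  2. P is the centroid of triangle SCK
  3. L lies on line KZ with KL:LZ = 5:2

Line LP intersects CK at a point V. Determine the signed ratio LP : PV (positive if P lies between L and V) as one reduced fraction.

LP:PV = 11/7

Choose coordinates K = (0, 0), Z = (1, 0), C = (0, 1).
1. S lies on line ZC with ZS:SC = 1:5 ⇒ S = (5/6, 1/6)
2. P is the centroid of triangle SCK ⇒ P = (5/18, 7/18)
3. L lies on line KZ with KL:LZ = 5:2 ⇒ L = (5/7, 0)
line LP meets CK at V = (0, 7/11)
P = L + t·(V−L) with t = 11/18, so LP:PV = 11/18:7/18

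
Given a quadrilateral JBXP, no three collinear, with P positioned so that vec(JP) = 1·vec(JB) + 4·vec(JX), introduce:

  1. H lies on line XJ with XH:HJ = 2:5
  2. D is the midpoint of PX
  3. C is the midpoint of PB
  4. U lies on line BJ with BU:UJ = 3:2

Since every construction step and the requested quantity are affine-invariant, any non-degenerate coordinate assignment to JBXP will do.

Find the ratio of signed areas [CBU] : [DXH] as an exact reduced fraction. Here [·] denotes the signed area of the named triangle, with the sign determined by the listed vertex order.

[CBU]:[DXH] = -42/5

Work in coordinates with J = (0, 0), B = (1, 0), X = (0, 1), P = (1, 4).
1. H lies on line XJ with XH:HJ = 2:5 ⇒ H = (0, 5/7)
2. D is the midpoint of PX ⇒ D = (1/2, 5/2)
3. C is the midpoint of PB ⇒ C = (1, 2)
4. U lies on line BJ with BU:UJ = 3:2 ⇒ U = (2/5, 0)
2·[CBU] = -6/5, 2·[DXH] = 1/7
[CBU]:[DXH] = -6/5:1/7 = -42/5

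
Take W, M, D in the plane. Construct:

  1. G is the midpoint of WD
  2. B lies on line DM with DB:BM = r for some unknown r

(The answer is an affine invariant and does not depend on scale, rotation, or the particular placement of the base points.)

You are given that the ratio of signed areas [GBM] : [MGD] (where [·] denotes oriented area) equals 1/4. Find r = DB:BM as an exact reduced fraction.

Work in coordinates with W = (0, 0), M = (1, 0), D = (0, 1).
1. G is the midpoint of WD ⇒ G = (0, 1/2)
2. With DB:BM = r, write λ = r/(r+1) so B = D + λ·(M−D); B is affine-linear in λ
Every point depending on B is an affine combination of B and λ-independent points, so each such coordinate is linear in λ; the λ² term in each signed area is a multiple of (M−D)×(M−D) = 0, so 2·[GBM] and 2·[MGD] are each linear in λ. Evaluating at λ=0 and λ=1:
  2·[GBM] = 1/2·λ − 1/2,   2·[MGD] = -1/2
So [GBM]:[MGD] = (1/2·λ − 1/2) / (-1/2). Setting this equal to 1/4:
  1/2·λ − 1/2 = 1/4·(-1/2)  ⇒  λ = 3/4
Then r = λ/(1−λ) = (3/4)/(1/4) = 3. Check: with r = 3, B = (3/4, 1/4) and [GBM]:[MGD] = 1/4 as required.

r = 3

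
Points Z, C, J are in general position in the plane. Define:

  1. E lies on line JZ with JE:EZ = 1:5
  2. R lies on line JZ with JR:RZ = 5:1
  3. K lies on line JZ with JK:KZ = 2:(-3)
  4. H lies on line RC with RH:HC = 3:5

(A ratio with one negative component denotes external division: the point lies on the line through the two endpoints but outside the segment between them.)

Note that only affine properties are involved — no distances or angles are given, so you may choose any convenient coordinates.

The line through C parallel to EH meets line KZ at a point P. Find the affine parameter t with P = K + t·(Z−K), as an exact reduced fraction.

t = 19/54

Choose coordinates Z = (0, 0), C = (1, 0), J = (0, 1).
1. E lies on line JZ with JE:EZ = 1:5 ⇒ E = (0, 5/6)
2. R lies on line JZ with JR:RZ = 5:1 ⇒ R = (0, 1/6)
3. K lies on line JZ with JK:KZ = 2:(-3) ⇒ K = (0, 3)
4. H lies on line RC with RH:HC = 3:5 ⇒ H = (3/8, 5/48)
through C parallel to EH: direction (3/8, -35/48); meets KZ at P = (0, 35/18)
P = K + t·(Z−K) with t = 19/54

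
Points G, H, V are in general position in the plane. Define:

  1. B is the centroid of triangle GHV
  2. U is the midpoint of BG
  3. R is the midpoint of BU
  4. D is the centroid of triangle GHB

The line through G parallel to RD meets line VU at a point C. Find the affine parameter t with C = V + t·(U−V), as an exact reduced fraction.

t = 7/5

Set G = (0, 0), H = (1, 0), V = (0, 1); any affine frame gives the same invariant.
1. B is the centroid of triangle GHV ⇒ B = (1/3, 1/3)
2. U is the midpoint of BG ⇒ U = (1/6, 1/6)
3. R is the midpoint of BU ⇒ R = (1/4, 1/4)
4. D is the centroid of triangle GHB ⇒ D = (4/9, 1/9)
through G parallel to RD: direction (7/36, -5/36); meets VU at C = (7/30, -1/6)
C = V + t·(U−V) with t = 7/5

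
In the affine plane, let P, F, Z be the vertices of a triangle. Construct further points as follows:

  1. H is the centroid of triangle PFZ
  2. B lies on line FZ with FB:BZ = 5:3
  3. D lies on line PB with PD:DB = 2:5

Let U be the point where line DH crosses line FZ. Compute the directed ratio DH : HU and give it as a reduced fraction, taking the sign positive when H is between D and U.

DH:HU = 8/7

Choose coordinates P = (0, 0), F = (1, 0), Z = (0, 1).
1. H is the centroid of triangle PFZ ⇒ H = (1/3, 1/3)
2. B lies on line FZ with FB:BZ = 5:3 ⇒ B = (3/8, 5/8)
3. D lies on line PB with PD:DB = 2:5 ⇒ D = (3/28, 5/28)
line DH meets FZ at U = (17/32, 15/32)
H = D + t·(U−D) with t = 8/15, so DH:HU = 8/15:7/15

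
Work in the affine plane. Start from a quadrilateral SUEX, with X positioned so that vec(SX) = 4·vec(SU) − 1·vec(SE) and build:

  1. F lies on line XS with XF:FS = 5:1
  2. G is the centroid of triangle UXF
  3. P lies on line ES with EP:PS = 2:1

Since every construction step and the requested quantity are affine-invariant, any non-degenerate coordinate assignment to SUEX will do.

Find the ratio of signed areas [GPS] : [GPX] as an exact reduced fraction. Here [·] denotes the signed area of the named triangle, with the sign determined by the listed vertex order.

Assign S = (0, 0), U = (1, 0), E = (0, 1), X = (4, -1) — the answer is frame-independent, so this choice is without loss of generality.
1. F lies on line XS with XF:FS = 5:1 ⇒ F = (2/3, -1/6)
2. G is the centroid of triangle UXF ⇒ G = (17/9, -7/18)
3. P lies on line ES with EP:PS = 2:1 ⇒ P = (0, 1/3)
2·[GPS] = 17/27, 2·[GPX] = -10/27
[GPS]:[GPX] = 17/27:-10/27 = -17/10

[GPS]:[GPX] = -17/10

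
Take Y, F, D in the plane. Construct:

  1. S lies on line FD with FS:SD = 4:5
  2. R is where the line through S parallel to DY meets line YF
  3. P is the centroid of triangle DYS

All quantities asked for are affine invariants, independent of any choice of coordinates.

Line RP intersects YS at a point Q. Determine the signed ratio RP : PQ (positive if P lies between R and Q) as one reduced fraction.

RP:PQ = -7/3

Choose coordinates Y = (0, 0), F = (1, 0), D = (0, 1).
1. S lies on line FD with FS:SD = 4:5 ⇒ S = (5/9, 4/9)
2. R is where the line through S parallel to DY meets line YF ⇒ R = (5/9, 0)
3. P is the centroid of triangle DYS ⇒ P = (5/27, 13/27)
line RP meets YS at Q = (65/189, 52/189)
P = R + t·(Q−R) with t = 7/4, so RP:PQ = 7/4:-3/4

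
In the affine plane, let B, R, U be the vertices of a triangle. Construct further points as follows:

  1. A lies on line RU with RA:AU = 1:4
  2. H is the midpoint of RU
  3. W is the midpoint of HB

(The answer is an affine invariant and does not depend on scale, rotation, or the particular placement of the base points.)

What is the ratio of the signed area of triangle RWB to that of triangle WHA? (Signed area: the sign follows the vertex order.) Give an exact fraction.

Work in coordinates with B = (0, 0), R = (1, 0), U = (0, 1).
1. A lies on line RU with RA:AU = 1:4 ⇒ A = (4/5, 1/5)
2. H is the midpoint of RU ⇒ H = (1/2, 1/2)
3. W is the midpoint of HB ⇒ W = (1/4, 1/4)
2·[RWB] = 1/4, 2·[WHA] = -3/20
[RWB]:[WHA] = 1/4:-3/20 = -5/3

[RWB]:[WHA] = -5/3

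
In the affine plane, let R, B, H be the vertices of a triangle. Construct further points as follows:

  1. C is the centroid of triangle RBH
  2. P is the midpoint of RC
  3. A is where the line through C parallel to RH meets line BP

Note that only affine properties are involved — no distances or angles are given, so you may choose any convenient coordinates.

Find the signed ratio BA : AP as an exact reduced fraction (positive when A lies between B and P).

Work in coordinates with R = (0, 0), B = (1, 0), H = (0, 1).
1. C is the centroid of triangle RBH ⇒ C = (1/3, 1/3)
2. P is the midpoint of RC ⇒ P = (1/6, 1/6)
3. A is where the line through C parallel to RH meets line BP ⇒ A = (1/3, 2/15)
A = B + t·(P−B) with t = 4/5, so BA:AP = t:(1−t) = 4/5:1/5

BA:AP = 4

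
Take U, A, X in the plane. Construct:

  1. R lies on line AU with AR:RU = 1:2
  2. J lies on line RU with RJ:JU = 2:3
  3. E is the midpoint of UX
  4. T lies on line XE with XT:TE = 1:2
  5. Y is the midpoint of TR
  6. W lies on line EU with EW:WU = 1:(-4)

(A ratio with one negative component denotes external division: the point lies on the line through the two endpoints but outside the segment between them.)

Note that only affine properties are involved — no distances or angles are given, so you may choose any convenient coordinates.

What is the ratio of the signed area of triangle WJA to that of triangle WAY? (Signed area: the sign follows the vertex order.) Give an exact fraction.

Work in coordinates with U = (0, 0), A = (1, 0), X = (0, 1).
1. R lies on line AU with AR:RU = 1:2 ⇒ R = (2/3, 0)
2. J lies on line RU with RJ:JU = 2:3 ⇒ J = (2/5, 0)
3. E is the midpoint of UX ⇒ E = (0, 1/2)
4. T lies on line XE with XT:TE = 1:2 ⇒ T = (0, 5/6)
5. Y is the midpoint of TR ⇒ Y = (1/3, 5/12)
6. W lies on line EU with EW:WU = 1:(-4) ⇒ W = (0, 2/3)
2·[WJA] = 2/5, 2·[WAY] = -1/36
[WJA]:[WAY] = 2/5:-1/36 = -72/5

[WJA]:[WAY] = -72/5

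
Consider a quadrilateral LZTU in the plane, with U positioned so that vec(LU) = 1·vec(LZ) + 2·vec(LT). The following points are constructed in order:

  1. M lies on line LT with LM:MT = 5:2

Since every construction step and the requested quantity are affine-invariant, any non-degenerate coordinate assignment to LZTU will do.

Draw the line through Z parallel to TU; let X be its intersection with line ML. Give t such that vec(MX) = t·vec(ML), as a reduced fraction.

t = 12/5

Set L = (0, 0), Z = (1, 0), T = (0, 1), U = (1, 2); any affine frame gives the same invariant.
1. M lies on line LT with LM:MT = 5:2 ⇒ M = (0, 5/7)
through Z parallel to TU: direction (1, 1); meets ML at X = (0, -1)
X = M + t·(L−M) with t = 12/5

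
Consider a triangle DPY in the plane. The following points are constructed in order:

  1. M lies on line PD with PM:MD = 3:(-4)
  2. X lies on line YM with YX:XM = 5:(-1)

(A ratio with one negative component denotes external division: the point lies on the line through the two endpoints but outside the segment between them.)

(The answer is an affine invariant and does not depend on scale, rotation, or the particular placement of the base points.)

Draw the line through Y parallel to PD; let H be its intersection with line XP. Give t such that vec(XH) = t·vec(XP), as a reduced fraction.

t = 5

Choose coordinates D = (0, 0), P = (1, 0), Y = (0, 1).
1. M lies on line PD with PM:MD = 3:(-4) ⇒ M = (4, 0)
2. X lies on line YM with YX:XM = 5:(-1) ⇒ X = (5, -1/4)
through Y parallel to PD: direction (-1, 0); meets XP at H = (-15, 1)
H = X + t·(P−X) with t = 5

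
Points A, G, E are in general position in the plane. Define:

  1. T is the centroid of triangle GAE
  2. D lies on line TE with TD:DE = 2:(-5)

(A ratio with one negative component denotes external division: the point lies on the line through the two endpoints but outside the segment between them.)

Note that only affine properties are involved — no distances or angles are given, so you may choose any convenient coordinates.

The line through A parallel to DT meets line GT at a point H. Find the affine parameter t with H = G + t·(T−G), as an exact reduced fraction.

Work in coordinates with A = (0, 0), G = (1, 0), E = (0, 1).
1. T is the centroid of triangle GAE ⇒ T = (1/3, 1/3)
2. D lies on line TE with TD:DE = 2:(-5) ⇒ D = (5/9, -1/9)
through A parallel to DT: direction (-2/9, 4/9); meets GT at H = (-1/3, 2/3)
H = G + t·(T−G) with t = 2

t = 2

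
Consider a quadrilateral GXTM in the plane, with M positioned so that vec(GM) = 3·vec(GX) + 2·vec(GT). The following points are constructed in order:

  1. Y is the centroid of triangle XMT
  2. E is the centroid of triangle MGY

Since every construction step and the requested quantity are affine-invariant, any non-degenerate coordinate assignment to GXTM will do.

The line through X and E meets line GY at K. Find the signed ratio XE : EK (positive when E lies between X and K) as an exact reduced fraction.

Assign G = (0, 0), X = (1, 0), T = (0, 1), M = (3, 2) — the answer is frame-independent, so this choice is without loss of generality.
1. Y is the centroid of triangle XMT ⇒ Y = (4/3, 1)
2. E is the centroid of triangle MGY ⇒ E = (13/9, 1)
line XE meets GY at K = (3/2, 9/8)
E = X + t·(K−X) with t = 8/9, so XE:EK = 8/9:1/9

XE:EK = 8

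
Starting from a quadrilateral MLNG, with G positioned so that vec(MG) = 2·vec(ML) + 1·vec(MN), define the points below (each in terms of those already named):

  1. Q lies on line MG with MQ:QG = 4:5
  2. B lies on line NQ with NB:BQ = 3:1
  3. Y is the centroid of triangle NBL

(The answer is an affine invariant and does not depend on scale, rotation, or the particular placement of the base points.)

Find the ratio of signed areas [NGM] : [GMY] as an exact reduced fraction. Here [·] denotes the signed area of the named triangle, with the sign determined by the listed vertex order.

[NGM]:[GMY] = 4

Set M = (0, 0), L = (1, 0), N = (0, 1), G = (2, 1); any affine frame gives the same invariant.
1. Q lies on line MG with MQ:QG = 4:5 ⇒ Q = (8/9, 4/9)
2. B lies on line NQ with NB:BQ = 3:1 ⇒ B = (2/3, 7/12)
3. Y is the centroid of triangle NBL ⇒ Y = (5/9, 19/36)
2·[NGM] = -2, 2·[GMY] = -1/2
[NGM]:[GMY] = -2:-1/2 = 4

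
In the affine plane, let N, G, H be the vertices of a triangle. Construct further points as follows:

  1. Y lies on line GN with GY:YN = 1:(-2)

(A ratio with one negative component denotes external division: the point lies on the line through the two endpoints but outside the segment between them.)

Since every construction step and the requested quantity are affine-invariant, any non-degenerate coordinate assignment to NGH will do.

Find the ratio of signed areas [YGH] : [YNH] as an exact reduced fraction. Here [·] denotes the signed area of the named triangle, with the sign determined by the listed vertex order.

[YGH]:[YNH] = 1/2

Work in coordinates with N = (0, 0), G = (1, 0), H = (0, 1).
1. Y lies on line GN with GY:YN = 1:(-2) ⇒ Y = (2, 0)
2·[YGH] = -1, 2·[YNH] = -2
[YGH]:[YNH] = -1:-2 = 1/2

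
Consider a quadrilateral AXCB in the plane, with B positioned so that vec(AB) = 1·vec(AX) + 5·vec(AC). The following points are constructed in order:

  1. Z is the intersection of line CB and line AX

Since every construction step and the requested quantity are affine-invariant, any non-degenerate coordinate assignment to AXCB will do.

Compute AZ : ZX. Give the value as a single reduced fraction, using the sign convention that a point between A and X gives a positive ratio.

Assign A = (0, 0), X = (1, 0), C = (0, 1), B = (1, 5) — the answer is frame-independent, so this choice is without loss of generality.
1. Z is the intersection of line CB and line AX ⇒ Z = (-1/4, 0)
Z = A + t·(X−A) with t = -1/4, so AZ:ZX = t:(1−t) = -1/4:5/4

AZ:ZX = -1/5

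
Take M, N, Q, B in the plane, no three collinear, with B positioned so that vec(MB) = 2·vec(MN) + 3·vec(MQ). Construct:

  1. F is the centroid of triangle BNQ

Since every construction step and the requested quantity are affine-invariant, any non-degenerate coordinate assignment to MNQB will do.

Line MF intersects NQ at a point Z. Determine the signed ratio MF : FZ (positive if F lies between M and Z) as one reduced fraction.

Choose coordinates M = (0, 0), N = (1, 0), Q = (0, 1), B = (2, 3).
1. F is the centroid of triangle BNQ ⇒ F = (1, 4/3)
line MF meets NQ at Z = (3/7, 4/7)
F = M + t·(Z−M) with t = 7/3, so MF:FZ = 7/3:-4/3

MF:FZ = -7/4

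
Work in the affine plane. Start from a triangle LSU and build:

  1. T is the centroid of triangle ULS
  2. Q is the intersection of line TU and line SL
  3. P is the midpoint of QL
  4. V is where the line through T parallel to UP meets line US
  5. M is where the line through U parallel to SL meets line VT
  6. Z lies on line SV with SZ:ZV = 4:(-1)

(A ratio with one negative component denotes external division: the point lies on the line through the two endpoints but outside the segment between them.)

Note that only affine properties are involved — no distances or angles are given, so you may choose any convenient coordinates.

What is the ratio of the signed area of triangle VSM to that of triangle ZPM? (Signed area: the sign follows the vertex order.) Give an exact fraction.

Choose coordinates L = (0, 0), S = (1, 0), U = (0, 1).
1. T is the centroid of triangle ULS ⇒ T = (1/3, 1/3)
2. Q is the intersection of line TU and line SL ⇒ Q = (1/2, 0)
3. P is the midpoint of QL ⇒ P = (1/4, 0)
4. V is where the line through T parallel to UP meets line US ⇒ V = (2/9, 7/9)
5. M is where the line through U parallel to SL meets line VT ⇒ M = (1/6, 1)
6. Z lies on line SV with SZ:ZV = 4:(-1) ⇒ Z = (-1/27, 28/27)
2·[VSM] = 7/54, 2·[ZPM] = 65/324
[VSM]:[ZPM] = 7/54:65/324 = 42/65

[VSM]:[ZPM] = 42/65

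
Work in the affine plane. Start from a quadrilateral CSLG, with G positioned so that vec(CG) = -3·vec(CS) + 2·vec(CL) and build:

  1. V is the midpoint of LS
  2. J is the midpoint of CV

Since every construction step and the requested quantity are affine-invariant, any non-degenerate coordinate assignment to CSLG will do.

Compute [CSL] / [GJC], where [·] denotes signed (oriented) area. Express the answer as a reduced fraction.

[CSL]:[GJC] = -4/5

Set C = (0, 0), S = (1, 0), L = (0, 1), G = (-3, 2); any affine frame gives the same invariant.
1. V is the midpoint of LS ⇒ V = (1/2, 1/2)
2. J is the midpoint of CV ⇒ J = (1/4, 1/4)
2·[CSL] = 1, 2·[GJC] = -5/4
[CSL]:[GJC] = 1:-5/4 = -4/5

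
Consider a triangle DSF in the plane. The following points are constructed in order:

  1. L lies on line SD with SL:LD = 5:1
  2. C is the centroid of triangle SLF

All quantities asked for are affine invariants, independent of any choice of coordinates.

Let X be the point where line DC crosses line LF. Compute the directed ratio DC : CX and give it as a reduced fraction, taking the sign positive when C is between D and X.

Set D = (0, 0), S = (1, 0), F = (0, 1); any affine frame gives the same invariant.
1. L lies on line SD with SL:LD = 5:1 ⇒ L = (1/6, 0)
2. C is the centroid of triangle SLF ⇒ C = (7/18, 1/3)
line DC meets LF at X = (7/48, 1/8)
C = D + t·(X−D) with t = 8/3, so DC:CX = 8/3:-5/3

DC:CX = -8/5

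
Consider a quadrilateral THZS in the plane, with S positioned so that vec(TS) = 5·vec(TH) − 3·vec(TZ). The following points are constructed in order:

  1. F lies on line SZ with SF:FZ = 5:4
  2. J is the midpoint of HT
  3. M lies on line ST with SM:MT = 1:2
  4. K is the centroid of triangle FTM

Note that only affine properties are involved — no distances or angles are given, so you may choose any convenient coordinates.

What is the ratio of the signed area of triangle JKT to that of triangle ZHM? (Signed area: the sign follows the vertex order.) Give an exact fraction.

[JKT]:[ZHM] = -25/18

Choose coordinates T = (0, 0), H = (1, 0), Z = (0, 1), S = (5, -3).
1. F lies on line SZ with SF:FZ = 5:4 ⇒ F = (20/9, -7/9)
2. J is the midpoint of HT ⇒ J = (1/2, 0)
3. M lies on line ST with SM:MT = 1:2 ⇒ M = (10/3, -2)
4. K is the centroid of triangle FTM ⇒ K = (50/27, -25/27)
2·[JKT] = -25/54, 2·[ZHM] = 1/3
[JKT]:[ZHM] = -25/54:1/3 = -25/18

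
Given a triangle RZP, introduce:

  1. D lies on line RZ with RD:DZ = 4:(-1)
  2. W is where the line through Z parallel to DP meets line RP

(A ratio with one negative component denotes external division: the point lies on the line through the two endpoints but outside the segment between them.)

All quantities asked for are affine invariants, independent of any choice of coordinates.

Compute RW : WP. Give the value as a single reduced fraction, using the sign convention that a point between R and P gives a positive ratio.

RW:WP = 3

Work in coordinates with R = (0, 0), Z = (1, 0), P = (0, 1).
1. D lies on line RZ with RD:DZ = 4:(-1) ⇒ D = (4/3, 0)
2. W is where the line through Z parallel to DP meets line RP ⇒ W = (0, 3/4)
W = R + t·(P−R) with t = 3/4, so RW:WP = t:(1−t) = 3/4:1/4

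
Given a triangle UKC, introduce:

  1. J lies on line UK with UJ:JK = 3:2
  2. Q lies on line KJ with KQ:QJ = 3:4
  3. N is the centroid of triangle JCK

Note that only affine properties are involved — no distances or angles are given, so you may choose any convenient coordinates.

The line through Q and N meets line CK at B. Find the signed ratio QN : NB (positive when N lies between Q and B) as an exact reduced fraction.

QN:NB = 2/7

Assign U = (0, 0), K = (1, 0), C = (0, 1) — the answer is frame-independent, so this choice is without loss of generality.
1. J lies on line UK with UJ:JK = 3:2 ⇒ J = (3/5, 0)
2. Q lies on line KJ with KQ:QJ = 3:4 ⇒ Q = (29/35, 0)
3. N is the centroid of triangle JCK ⇒ N = (8/15, 1/3)
line QN meets CK at B = (-1/2, 3/2)
N = Q + t·(B−Q) with t = 2/9, so QN:NB = 2/9:7/9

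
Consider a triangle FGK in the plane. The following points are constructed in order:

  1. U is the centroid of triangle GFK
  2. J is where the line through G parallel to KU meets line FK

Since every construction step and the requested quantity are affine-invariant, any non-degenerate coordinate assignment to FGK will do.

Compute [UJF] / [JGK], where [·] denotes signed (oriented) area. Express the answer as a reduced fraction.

[UJF]:[JGK] = -2/3

Work in coordinates with F = (0, 0), G = (1, 0), K = (0, 1).
1. U is the centroid of triangle GFK ⇒ U = (1/3, 1/3)
2. J is where the line through G parallel to KU meets line FK ⇒ J = (0, 2)
2·[UJF] = 2/3, 2·[JGK] = -1
[UJF]:[JGK] = 2/3:-1 = -2/3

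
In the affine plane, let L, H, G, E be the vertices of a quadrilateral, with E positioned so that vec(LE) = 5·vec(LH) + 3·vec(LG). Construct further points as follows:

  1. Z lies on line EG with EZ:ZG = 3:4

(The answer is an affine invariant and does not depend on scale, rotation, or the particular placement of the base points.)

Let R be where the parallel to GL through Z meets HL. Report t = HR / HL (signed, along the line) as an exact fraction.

Work in coordinates with L = (0, 0), H = (1, 0), G = (0, 1), E = (5, 3).
1. Z lies on line EG with EZ:ZG = 3:4 ⇒ Z = (20/7, 15/7)
through Z parallel to GL: direction (0, -1); meets HL at R = (20/7, 0)
R = H + t·(L−H) with t = -13/7

t = -13/7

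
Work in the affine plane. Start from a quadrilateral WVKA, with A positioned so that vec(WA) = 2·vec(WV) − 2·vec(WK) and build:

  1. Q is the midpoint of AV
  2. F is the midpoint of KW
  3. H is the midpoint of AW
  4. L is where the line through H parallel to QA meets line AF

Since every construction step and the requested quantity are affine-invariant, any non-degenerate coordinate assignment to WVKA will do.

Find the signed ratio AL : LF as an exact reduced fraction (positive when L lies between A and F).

AL:LF = 2

Assign W = (0, 0), V = (1, 0), K = (0, 1), A = (2, -2) — the answer is frame-independent, so this choice is without loss of generality.
1. Q is the midpoint of AV ⇒ Q = (3/2, -1)
2. F is the midpoint of KW ⇒ F = (0, 1/2)
3. H is the midpoint of AW ⇒ H = (1, -1)
4. L is where the line through H parallel to QA meets line AF ⇒ L = (2/3, -1/3)
L = A + t·(F−A) with t = 2/3, so AL:LF = t:(1−t) = 2/3:1/3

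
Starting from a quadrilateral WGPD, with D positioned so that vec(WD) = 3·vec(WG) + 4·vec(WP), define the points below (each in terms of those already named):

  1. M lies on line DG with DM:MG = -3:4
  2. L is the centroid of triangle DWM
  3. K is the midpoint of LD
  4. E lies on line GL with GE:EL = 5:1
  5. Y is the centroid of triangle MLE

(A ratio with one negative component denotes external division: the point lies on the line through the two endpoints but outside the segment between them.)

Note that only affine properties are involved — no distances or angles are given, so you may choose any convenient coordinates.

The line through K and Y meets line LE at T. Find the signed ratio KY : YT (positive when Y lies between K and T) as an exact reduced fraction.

Assign W = (0, 0), G = (1, 0), P = (0, 1), D = (3, 4) — the answer is frame-independent, so this choice is without loss of generality.
1. M lies on line DG with DM:MG = -3:4 ⇒ M = (9, 16)
2. L is the centroid of triangle DWM ⇒ L = (4, 20/3)
3. K is the midpoint of LD ⇒ K = (7/2, 16/3)
4. E lies on line GL with GE:EL = 5:1 ⇒ E = (7/2, 50/9)
5. Y is the centroid of triangle MLE ⇒ Y = (11/2, 254/27)
line KY meets LE at T = (23/10, 26/9)
Y = K + t·(T−K) with t = -5/3, so KY:YT = -5/3:8/3

KY:YT = -5/8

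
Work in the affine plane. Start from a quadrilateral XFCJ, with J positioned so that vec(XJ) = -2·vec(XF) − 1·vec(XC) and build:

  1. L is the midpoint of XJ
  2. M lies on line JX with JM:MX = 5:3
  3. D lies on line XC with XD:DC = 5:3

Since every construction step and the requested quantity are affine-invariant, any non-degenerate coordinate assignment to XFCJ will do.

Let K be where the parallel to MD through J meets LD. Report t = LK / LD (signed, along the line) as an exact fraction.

Assign X = (0, 0), F = (1, 0), C = (0, 1), J = (-2, -1) — the answer is frame-independent, so this choice is without loss of generality.
1. L is the midpoint of XJ ⇒ L = (-1, -1/2)
2. M lies on line JX with JM:MX = 5:3 ⇒ M = (-3/4, -3/8)
3. D lies on line XC with XD:DC = 5:3 ⇒ D = (0, 5/8)
through J parallel to MD: direction (3/4, 1); meets LD at K = (-5, -5)
K = L + t·(D−L) with t = -4

t = -4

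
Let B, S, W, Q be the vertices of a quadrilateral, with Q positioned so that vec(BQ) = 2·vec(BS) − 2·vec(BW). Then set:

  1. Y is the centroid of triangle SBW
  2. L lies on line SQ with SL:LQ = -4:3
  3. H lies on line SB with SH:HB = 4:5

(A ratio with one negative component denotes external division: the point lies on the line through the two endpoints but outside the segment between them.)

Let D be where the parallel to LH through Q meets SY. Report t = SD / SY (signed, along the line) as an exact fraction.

Set B = (0, 0), S = (1, 0), W = (0, 1), Q = (2, -2); any affine frame gives the same invariant.
1. Y is the centroid of triangle SBW ⇒ Y = (1/3, 1/3)
2. L lies on line SQ with SL:LQ = -4:3 ⇒ L = (5, -8)
3. H lies on line SB with SH:HB = 4:5 ⇒ H = (5/9, 0)
through Q parallel to LH: direction (-40/9, 8); meets SY at D = (11/13, 1/13)
D = S + t·(Y−S) with t = 3/13

t = 3/13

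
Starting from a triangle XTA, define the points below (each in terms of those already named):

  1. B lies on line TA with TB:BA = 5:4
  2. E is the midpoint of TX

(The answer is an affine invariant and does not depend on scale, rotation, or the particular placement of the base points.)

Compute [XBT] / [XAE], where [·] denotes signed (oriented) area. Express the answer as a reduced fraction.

[XBT]:[XAE] = 10/9

Assign X = (0, 0), T = (1, 0), A = (0, 1) — the answer is frame-independent, so this choice is without loss of generality.
1. B lies on line TA with TB:BA = 5:4 ⇒ B = (4/9, 5/9)
2. E is the midpoint of TX ⇒ E = (1/2, 0)
2·[XBT] = -5/9, 2·[XAE] = -1/2
[XBT]:[XAE] = -5/9:-1/2 = 10/9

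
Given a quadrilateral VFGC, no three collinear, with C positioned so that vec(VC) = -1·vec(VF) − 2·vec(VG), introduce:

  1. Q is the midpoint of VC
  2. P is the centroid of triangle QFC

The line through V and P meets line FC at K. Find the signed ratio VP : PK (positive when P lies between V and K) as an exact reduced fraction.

VP:PK = 5

Assign V = (0, 0), F = (1, 0), G = (0, 1), C = (-1, -2) — the answer is frame-independent, so this choice is without loss of generality.
1. Q is the midpoint of VC ⇒ Q = (-1/2, -1)
2. P is the centroid of triangle QFC ⇒ P = (-1/6, -1)
line VP meets FC at K = (-1/5, -6/5)
P = V + t·(K−V) with t = 5/6, so VP:PK = 5/6:1/6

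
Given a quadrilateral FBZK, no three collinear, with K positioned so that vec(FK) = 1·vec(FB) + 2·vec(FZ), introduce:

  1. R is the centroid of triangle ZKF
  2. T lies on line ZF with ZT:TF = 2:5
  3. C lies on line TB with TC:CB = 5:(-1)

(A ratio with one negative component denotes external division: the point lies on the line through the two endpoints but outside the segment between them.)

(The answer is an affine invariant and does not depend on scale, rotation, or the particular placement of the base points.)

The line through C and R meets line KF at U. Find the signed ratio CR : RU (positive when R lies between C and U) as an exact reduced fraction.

CR:RU = -253/28

Set F = (0, 0), B = (1, 0), Z = (0, 1), K = (1, 2); any affine frame gives the same invariant.
1. R is the centroid of triangle ZKF ⇒ R = (1/3, 1)
2. T lies on line ZF with ZT:TF = 2:5 ⇒ T = (0, 5/7)
3. C lies on line TB with TC:CB = 5:(-1) ⇒ C = (5/4, -5/28)
line CR meets KF at U = (10/23, 20/23)
R = C + t·(U−C) with t = 253/225, so CR:RU = 253/225:-28/225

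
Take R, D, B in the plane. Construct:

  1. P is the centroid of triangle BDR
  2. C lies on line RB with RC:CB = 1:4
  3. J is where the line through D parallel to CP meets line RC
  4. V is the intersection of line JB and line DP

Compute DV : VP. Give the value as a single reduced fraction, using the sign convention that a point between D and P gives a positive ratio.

DV:VP = -3

Choose coordinates R = (0, 0), D = (1, 0), B = (0, 1).
1. P is the centroid of triangle BDR ⇒ P = (1/3, 1/3)
2. C lies on line RB with RC:CB = 1:4 ⇒ C = (0, 1/5)
3. J is where the line through D parallel to CP meets line RC ⇒ J = (0, -2/5)
4. V is the intersection of line JB and line DP ⇒ V = (0, 1/2)
V = D + t·(P−D) with t = 3/2, so DV:VP = t:(1−t) = 3/2:-1/2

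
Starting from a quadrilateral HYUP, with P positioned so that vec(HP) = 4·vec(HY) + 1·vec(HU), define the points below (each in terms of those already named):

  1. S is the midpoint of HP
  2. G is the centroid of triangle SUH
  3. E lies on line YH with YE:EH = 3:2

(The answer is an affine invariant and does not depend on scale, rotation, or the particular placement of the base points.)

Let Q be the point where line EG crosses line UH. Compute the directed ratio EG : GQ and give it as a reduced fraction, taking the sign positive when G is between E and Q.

Set H = (0, 0), Y = (1, 0), U = (0, 1), P = (4, 1); any affine frame gives the same invariant.
1. S is the midpoint of HP ⇒ S = (2, 1/2)
2. G is the centroid of triangle SUH ⇒ G = (2/3, 1/2)
3. E lies on line YH with YE:EH = 3:2 ⇒ E = (2/5, 0)
line EG meets UH at Q = (0, -3/4)
G = E + t·(Q−E) with t = -2/3, so EG:GQ = -2/3:5/3

EG:GQ = -2/5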